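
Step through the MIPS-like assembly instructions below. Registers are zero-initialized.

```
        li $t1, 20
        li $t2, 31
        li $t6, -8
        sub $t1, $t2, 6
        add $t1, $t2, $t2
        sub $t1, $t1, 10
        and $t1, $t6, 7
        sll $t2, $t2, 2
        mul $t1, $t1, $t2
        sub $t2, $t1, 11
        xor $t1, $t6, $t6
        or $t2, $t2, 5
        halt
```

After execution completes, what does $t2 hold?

$t1=20
$t2=31
$t6=-8
$t1=31-6=25
$t1=31+31=62
$t1=62-10=52
$t1=(-8)&7=0
$t2=31<<2=124
$t1=0*124=0
$t2=0-11=-11
$t1=(-8)^(-8)=0
$t2=(-11)|5=-11
halt.

-11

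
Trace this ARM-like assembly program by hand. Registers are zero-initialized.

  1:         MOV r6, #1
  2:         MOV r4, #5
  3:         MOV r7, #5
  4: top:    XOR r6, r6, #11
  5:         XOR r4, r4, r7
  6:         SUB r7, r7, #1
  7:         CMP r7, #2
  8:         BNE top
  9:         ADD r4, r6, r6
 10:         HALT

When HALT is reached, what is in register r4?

20

after MOV r6, #1: r6=1
after MOV r4, #5: r4=5
after MOV r7, #5: r7=5
after XOR r6, r6, #11: r6=1^11=10
after XOR r4, r4, r7: r4=5^5=0
after SUB r7, r7, #1: r7=5-1=4
CMP r7, #2  (cmp 4,2)
BNE top: taken
after XOR r6, r6, #11: r6=10^11=1
after XOR r4, r4, r7: r4=0^4=4
after SUB r7, r7, #1: r7=4-1=3
CMP r7, #2  (cmp 3,2)
BNE top: taken
after XOR r6, r6, #11: r6=1^11=10
after XOR r4, r4, r7: r4=4^3=7
after SUB r7, r7, #1: r7=3-1=2
CMP r7, #2  (cmp 2,2)
BNE top: not taken
after ADD r4, r6, r6: r4=10+10=20
halt.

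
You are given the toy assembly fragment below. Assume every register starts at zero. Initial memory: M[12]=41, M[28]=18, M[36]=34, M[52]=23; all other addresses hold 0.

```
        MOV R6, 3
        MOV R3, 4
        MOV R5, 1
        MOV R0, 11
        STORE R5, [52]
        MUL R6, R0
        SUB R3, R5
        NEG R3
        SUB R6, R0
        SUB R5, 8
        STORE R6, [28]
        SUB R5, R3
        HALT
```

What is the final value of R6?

R6=3
R3=4
R5=1
R0=11
STORE R5, [52] → M[52]=1
R6=3*11=33
R3=4-1=3
R3=-(3)=-3
R6=33-11=22
R5=1-8=-7
STORE R6, [28] → M[28]=22
R5=(-7)-(-3)=-4
halt.

22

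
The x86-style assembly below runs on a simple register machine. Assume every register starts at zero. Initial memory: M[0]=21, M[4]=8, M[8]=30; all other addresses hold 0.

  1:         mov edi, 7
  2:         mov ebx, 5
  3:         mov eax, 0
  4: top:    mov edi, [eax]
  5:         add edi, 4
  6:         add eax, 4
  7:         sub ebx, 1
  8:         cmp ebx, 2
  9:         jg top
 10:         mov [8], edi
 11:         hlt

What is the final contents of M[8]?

edi=7
ebx=5
eax=0
edi=M[0]=21
edi=21+4=25
eax=0+4=4
ebx=5-1=4
cmp ebx, 2  (cmp 4,2)
jg top: taken
edi=M[4]=8
edi=8+4=12
eax=4+4=8
ebx=4-1=3
cmp ebx, 2  (cmp 3,2)
jg top: taken
edi=M[8]=30
edi=30+4=34
eax=8+4=12
ebx=3-1=2
cmp ebx, 2  (cmp 2,2)
jg top: not taken
mov [8], edi → M[8]=34
halt.

34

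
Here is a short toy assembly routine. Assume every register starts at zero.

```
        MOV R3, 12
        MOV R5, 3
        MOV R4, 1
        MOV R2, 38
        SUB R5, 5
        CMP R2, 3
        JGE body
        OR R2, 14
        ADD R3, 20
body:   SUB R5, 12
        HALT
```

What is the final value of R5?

R3=12
R5=3
R4=1
R2=38
R5=3-5=-2
CMP R2, 3  (cmp 38,3)
JGE body: taken
R5=(-2)-12=-14
halt.

-14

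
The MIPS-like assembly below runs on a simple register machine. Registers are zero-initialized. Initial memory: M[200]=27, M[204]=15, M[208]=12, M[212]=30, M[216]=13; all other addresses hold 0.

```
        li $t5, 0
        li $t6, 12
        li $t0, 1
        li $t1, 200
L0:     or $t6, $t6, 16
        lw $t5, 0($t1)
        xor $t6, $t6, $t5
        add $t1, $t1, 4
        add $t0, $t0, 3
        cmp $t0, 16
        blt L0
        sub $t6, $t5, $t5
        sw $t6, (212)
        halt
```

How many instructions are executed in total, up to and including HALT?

42

li $t5, 0 → $t5=0
li $t6, 12 → $t6=12
li $t0, 1 → $t0=1
li $t1, 200 → $t1=200
or $t6, $t6, 16 → $t6=12|16=28
lw $t5, 0($t1) → $t5=M[200]=27
xor $t6, $t6, $t5 → $t6=28^27=7
add $t1, $t1, 4 → $t1=200+4=204
add $t0, $t0, 3 → $t0=1+3=4
cmp $t0, 16  (cmp 4,16)
blt L0: taken
or $t6, $t6, 16 → $t6=7|16=23
lw $t5, 0($t1) → $t5=M[204]=15
xor $t6, $t6, $t5 → $t6=23^15=24
add $t1, $t1, 4 → $t1=204+4=208
add $t0, $t0, 3 → $t0=4+3=7
cmp $t0, 16  (cmp 7,16)
blt L0: taken
or $t6, $t6, 16 → $t6=24|16=24
lw $t5, 0($t1) → $t5=M[208]=12
xor $t6, $t6, $t5 → $t6=24^12=20
add $t1, $t1, 4 → $t1=208+4=212
add $t0, $t0, 3 → $t0=7+3=10
cmp $t0, 16  (cmp 10,16)
blt L0: taken
or $t6, $t6, 16 → $t6=20|16=20
lw $t5, 0($t1) → $t5=M[212]=30
xor $t6, $t6, $t5 → $t6=20^30=10
add $t1, $t1, 4 → $t1=212+4=216
add $t0, $t0, 3 → $t0=10+3=13
cmp $t0, 16  (cmp 13,16)
blt L0: taken
or $t6, $t6, 16 → $t6=10|16=26
lw $t5, 0($t1) → $t5=M[216]=13
xor $t6, $t6, $t5 → $t6=26^13=23
add $t1, $t1, 4 → $t1=216+4=220
add $t0, $t0, 3 → $t0=13+3=16
cmp $t0, 16  (cmp 16,16)
blt L0: not taken
sub $t6, $t5, $t5 → $t6=13-13=0
sw $t6, (212) → M[212]=0
halt.
Total executed instructions: 42.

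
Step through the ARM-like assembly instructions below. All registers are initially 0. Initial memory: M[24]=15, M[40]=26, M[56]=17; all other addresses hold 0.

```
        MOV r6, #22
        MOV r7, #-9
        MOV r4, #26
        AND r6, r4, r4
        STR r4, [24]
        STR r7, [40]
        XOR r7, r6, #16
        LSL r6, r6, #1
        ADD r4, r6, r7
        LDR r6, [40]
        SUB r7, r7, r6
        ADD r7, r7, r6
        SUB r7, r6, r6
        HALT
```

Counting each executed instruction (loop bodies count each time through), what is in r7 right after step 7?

10

after MOV r6, #22: r6=22
after MOV r7, #-9: r7=-9
after MOV r4, #26: r4=26
after AND r6, r4, r4: r6=26&26=26
STR r4, [24] → M[24]=26
STR r7, [40] → M[40]=-9
after XOR r7, r6, #16: r7=26^16=10
After step 7: r7 = 10.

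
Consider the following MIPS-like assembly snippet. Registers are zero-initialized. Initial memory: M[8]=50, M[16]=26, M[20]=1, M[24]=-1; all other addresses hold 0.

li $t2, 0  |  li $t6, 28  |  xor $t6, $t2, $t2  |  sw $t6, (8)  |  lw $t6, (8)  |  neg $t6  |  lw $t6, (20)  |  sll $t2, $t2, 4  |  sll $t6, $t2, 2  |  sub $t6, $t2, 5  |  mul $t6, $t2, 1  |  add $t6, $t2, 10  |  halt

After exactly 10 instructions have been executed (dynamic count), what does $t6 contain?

-5

$t2=0
$t6=28
$t6=0^0=0
sw $t6, (8) → M[8]=0
$t6=M[8]=0
$t6=-(0)=0
$t6=M[20]=1
$t2=0<<4=0
$t6=0<<2=0
$t6=0-5=-5
After step 10: $t6 = -5.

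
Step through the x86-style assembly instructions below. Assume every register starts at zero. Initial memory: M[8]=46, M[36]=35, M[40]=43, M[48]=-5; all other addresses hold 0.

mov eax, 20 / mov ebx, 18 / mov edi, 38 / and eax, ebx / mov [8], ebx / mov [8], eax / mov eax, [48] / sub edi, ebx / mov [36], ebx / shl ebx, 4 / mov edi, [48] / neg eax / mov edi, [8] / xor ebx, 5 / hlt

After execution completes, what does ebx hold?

after mov eax, 20: eax=20
after mov ebx, 18: ebx=18
after mov edi, 38: edi=38
after and eax, ebx: eax=20&18=16
mov [8], ebx → M[8]=18
mov [8], eax → M[8]=16
after mov eax, [48]: eax=M[48]=-5
after sub edi, ebx: edi=38-18=20
mov [36], ebx → M[36]=18
after shl ebx, 4: ebx=18<<4=288
after mov edi, [48]: edi=M[48]=-5
after neg eax: eax=-(-5)=5
after mov edi, [8]: edi=M[8]=16
after xor ebx, 5: ebx=288^5=293
halt.

293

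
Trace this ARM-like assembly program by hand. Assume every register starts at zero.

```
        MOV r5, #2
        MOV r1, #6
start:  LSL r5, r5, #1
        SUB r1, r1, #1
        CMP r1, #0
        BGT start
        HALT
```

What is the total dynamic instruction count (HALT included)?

27

MOV r5, #2 → r5=2
MOV r1, #6 → r1=6
LSL r5, r5, #1 → r5=2<<1=4
SUB r1, r1, #1 → r1=6-1=5
CMP r1, #0  (cmp 5,0)
BGT start: taken
LSL r5, r5, #1 → r5=4<<1=8
SUB r1, r1, #1 → r1=5-1=4
CMP r1, #0  (cmp 4,0)
BGT start: taken
LSL r5, r5, #1 → r5=8<<1=16
SUB r1, r1, #1 → r1=4-1=3
CMP r1, #0  (cmp 3,0)
BGT start: taken
LSL r5, r5, #1 → r5=16<<1=32
SUB r1, r1, #1 → r1=3-1=2
CMP r1, #0  (cmp 2,0)
BGT start: taken
LSL r5, r5, #1 → r5=32<<1=64
SUB r1, r1, #1 → r1=2-1=1
CMP r1, #0  (cmp 1,0)
BGT start: taken
LSL r5, r5, #1 → r5=64<<1=128
SUB r1, r1, #1 → r1=1-1=0
CMP r1, #0  (cmp 0,0)
BGT start: not taken
halt.
Total executed instructions: 27.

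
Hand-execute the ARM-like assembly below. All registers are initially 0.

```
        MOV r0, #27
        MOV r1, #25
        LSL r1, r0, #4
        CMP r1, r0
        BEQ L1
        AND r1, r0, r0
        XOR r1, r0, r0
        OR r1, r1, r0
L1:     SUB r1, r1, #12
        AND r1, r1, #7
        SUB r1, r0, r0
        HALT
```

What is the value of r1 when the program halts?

0

MOV r0, #27 → r0=27
MOV r1, #25 → r1=25
LSL r1, r0, #4 → r1=27<<4=432
CMP r1, r0  (cmp 432,27)
BEQ L1: not taken
AND r1, r0, r0 → r1=27&27=27
XOR r1, r0, r0 → r1=27^27=0
OR r1, r1, r0 → r1=0|27=27
SUB r1, r1, #12 → r1=27-12=15
AND r1, r1, #7 → r1=15&7=7
SUB r1, r0, r0 → r1=27-27=0
halt.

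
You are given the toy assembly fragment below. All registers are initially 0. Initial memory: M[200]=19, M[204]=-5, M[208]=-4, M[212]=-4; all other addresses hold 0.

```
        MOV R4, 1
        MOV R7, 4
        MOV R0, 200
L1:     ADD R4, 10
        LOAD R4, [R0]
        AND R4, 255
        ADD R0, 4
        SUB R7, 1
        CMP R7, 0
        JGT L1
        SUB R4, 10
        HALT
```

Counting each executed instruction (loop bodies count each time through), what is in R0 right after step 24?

after MOV R4, 1: R4=1
after MOV R7, 4: R7=4
after MOV R0, 200: R0=200
after ADD R4, 10: R4=1+10=11
after LOAD R4, [R0]: R4=M[200]=19
after AND R4, 255: R4=19&255=19
after ADD R0, 4: R0=200+4=204
after SUB R7, 1: R7=4-1=3
CMP R7, 0  (cmp 3,0)
JGT L1: taken
after ADD R4, 10: R4=19+10=29
after LOAD R4, [R0]: R4=M[204]=-5
after AND R4, 255: R4=(-5)&255=251
after ADD R0, 4: R0=204+4=208
after SUB R7, 1: R7=3-1=2
CMP R7, 0  (cmp 2,0)
JGT L1: taken
after ADD R4, 10: R4=251+10=261
after LOAD R4, [R0]: R4=M[208]=-4
after AND R4, 255: R4=(-4)&255=252
after ADD R0, 4: R0=208+4=212
after SUB R7, 1: R7=2-1=1
CMP R7, 0  (cmp 1,0)
JGT L1: taken
After step 24: R0 = 212.

212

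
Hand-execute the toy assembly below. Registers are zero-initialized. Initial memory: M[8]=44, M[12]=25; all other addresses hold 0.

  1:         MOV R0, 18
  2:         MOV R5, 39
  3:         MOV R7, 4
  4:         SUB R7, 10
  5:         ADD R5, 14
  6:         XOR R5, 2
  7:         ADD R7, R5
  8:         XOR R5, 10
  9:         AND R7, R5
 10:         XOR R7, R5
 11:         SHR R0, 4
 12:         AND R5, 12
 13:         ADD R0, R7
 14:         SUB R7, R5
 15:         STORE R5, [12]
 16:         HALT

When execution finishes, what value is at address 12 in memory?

MOV R0, 18 → R0=18
MOV R5, 39 → R5=39
MOV R7, 4 → R7=4
SUB R7, 10 → R7=4-10=-6
ADD R5, 14 → R5=39+14=53
XOR R5, 2 → R5=53^2=55
ADD R7, R5 → R7=(-6)+55=49
XOR R5, 10 → R5=55^10=61
AND R7, R5 → R7=49&61=49
XOR R7, R5 → R7=49^61=12
SHR R0, 4 → R0=18>>4=1
AND R5, 12 → R5=61&12=12
ADD R0, R7 → R0=1+12=13
SUB R7, R5 → R7=12-12=0
STORE R5, [12] → M[12]=12
halt.

12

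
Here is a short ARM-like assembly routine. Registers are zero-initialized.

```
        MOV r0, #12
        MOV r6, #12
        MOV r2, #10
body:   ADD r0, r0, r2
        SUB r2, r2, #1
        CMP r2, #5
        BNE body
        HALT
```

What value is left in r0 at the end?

52

MOV r0, #12 → r0=12
MOV r6, #12 → r6=12
MOV r2, #10 → r2=10
ADD r0, r0, r2 → r0=12+10=22
SUB r2, r2, #1 → r2=10-1=9
CMP r2, #5  (cmp 9,5)
BNE body: taken
ADD r0, r0, r2 → r0=22+9=31
SUB r2, r2, #1 → r2=9-1=8
CMP r2, #5  (cmp 8,5)
BNE body: taken
ADD r0, r0, r2 → r0=31+8=39
SUB r2, r2, #1 → r2=8-1=7
CMP r2, #5  (cmp 7,5)
BNE body: taken
ADD r0, r0, r2 → r0=39+7=46
SUB r2, r2, #1 → r2=7-1=6
CMP r2, #5  (cmp 6,5)
BNE body: taken
ADD r0, r0, r2 → r0=46+6=52
SUB r2, r2, #1 → r2=6-1=5
CMP r2, #5  (cmp 5,5)
BNE body: not taken
halt.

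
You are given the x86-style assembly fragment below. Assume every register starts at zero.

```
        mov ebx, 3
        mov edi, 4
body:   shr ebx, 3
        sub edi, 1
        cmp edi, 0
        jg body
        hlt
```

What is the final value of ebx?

mov ebx, 3 → ebx=3
mov edi, 4 → edi=4
shr ebx, 3 → ebx=3>>3=0
sub edi, 1 → edi=4-1=3
cmp edi, 0  (cmp 3,0)
jg body: taken
shr ebx, 3 → ebx=0>>3=0
sub edi, 1 → edi=3-1=2
cmp edi, 0  (cmp 2,0)
jg body: taken
shr ebx, 3 → ebx=0>>3=0
sub edi, 1 → edi=2-1=1
cmp edi, 0  (cmp 1,0)
jg body: taken
shr ebx, 3 → ebx=0>>3=0
sub edi, 1 → edi=1-1=0
cmp edi, 0  (cmp 0,0)
jg body: not taken
halt.

0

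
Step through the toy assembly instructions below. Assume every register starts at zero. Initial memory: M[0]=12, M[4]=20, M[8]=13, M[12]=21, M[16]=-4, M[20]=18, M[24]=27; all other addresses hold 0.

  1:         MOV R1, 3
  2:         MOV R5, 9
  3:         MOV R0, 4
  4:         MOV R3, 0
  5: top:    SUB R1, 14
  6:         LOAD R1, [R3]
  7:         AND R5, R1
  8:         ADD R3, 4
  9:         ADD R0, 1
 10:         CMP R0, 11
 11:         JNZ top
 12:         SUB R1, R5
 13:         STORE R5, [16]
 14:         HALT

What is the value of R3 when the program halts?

MOV R1, 3 → R1=3
MOV R5, 9 → R5=9
MOV R0, 4 → R0=4
MOV R3, 0 → R3=0
SUB R1, 14 → R1=3-14=-11
LOAD R1, [R3] → R1=M[0]=12
AND R5, R1 → R5=9&12=8
ADD R3, 4 → R3=0+4=4
ADD R0, 1 → R0=4+1=5
CMP R0, 11  (cmp 5,11)
JNZ top: taken
SUB R1, 14 → R1=12-14=-2
LOAD R1, [R3] → R1=M[4]=20
AND R5, R1 → R5=8&20=0
ADD R3, 4 → R3=4+4=8
ADD R0, 1 → R0=5+1=6
CMP R0, 11  (cmp 6,11)
JNZ top: taken
SUB R1, 14 → R1=20-14=6
LOAD R1, [R3] → R1=M[8]=13
AND R5, R1 → R5=0&13=0
ADD R3, 4 → R3=8+4=12
ADD R0, 1 → R0=6+1=7
CMP R0, 11  (cmp 7,11)
JNZ top: taken
SUB R1, 14 → R1=13-14=-1
LOAD R1, [R3] → R1=M[12]=21
AND R5, R1 → R5=0&21=0
ADD R3, 4 → R3=12+4=16
ADD R0, 1 → R0=7+1=8
CMP R0, 11  (cmp 8,11)
JNZ top: taken
SUB R1, 14 → R1=21-14=7
LOAD R1, [R3] → R1=M[16]=-4
AND R5, R1 → R5=0&(-4)=0
ADD R3, 4 → R3=16+4=20
ADD R0, 1 → R0=8+1=9
CMP R0, 11  (cmp 9,11)
JNZ top: taken
SUB R1, 14 → R1=(-4)-14=-18
LOAD R1, [R3] → R1=M[20]=18
AND R5, R1 → R5=0&18=0
ADD R3, 4 → R3=20+4=24
ADD R0, 1 → R0=9+1=10
CMP R0, 11  (cmp 10,11)
JNZ top: taken
SUB R1, 14 → R1=18-14=4
LOAD R1, [R3] → R1=M[24]=27
AND R5, R1 → R5=0&27=0
ADD R3, 4 → R3=24+4=28
ADD R0, 1 → R0=10+1=11
CMP R0, 11  (cmp 11,11)
JNZ top: not taken
SUB R1, R5 → R1=27-0=27
STORE R5, [16] → M[16]=0
halt.

28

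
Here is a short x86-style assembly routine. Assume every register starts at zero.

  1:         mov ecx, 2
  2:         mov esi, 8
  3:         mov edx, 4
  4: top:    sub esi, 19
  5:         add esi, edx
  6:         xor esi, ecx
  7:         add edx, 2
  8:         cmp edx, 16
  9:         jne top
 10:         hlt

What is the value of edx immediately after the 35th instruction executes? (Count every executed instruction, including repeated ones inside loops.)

14

after mov ecx, 2: ecx=2
after mov esi, 8: esi=8
after mov edx, 4: edx=4
after sub esi, 19: esi=8-19=-11
after add esi, edx: esi=(-11)+4=-7
after xor esi, ecx: esi=(-7)^2=-5
after add edx, 2: edx=4+2=6
cmp edx, 16  (cmp 6,16)
jne top: taken
after sub esi, 19: esi=(-5)-19=-24
after add esi, edx: esi=(-24)+6=-18
after xor esi, ecx: esi=(-18)^2=-20
after add edx, 2: edx=6+2=8
cmp edx, 16  (cmp 8,16)
jne top: taken
after sub esi, 19: esi=(-20)-19=-39
after add esi, edx: esi=(-39)+8=-31
after xor esi, ecx: esi=(-31)^2=-29
after add edx, 2: edx=8+2=10
cmp edx, 16  (cmp 10,16)
jne top: taken
after sub esi, 19: esi=(-29)-19=-48
after add esi, edx: esi=(-48)+10=-38
after xor esi, ecx: esi=(-38)^2=-40
after add edx, 2: edx=10+2=12
cmp edx, 16  (cmp 12,16)
jne top: taken
after sub esi, 19: esi=(-40)-19=-59
after add esi, edx: esi=(-59)+12=-47
after xor esi, ecx: esi=(-47)^2=-45
after add edx, 2: edx=12+2=14
cmp edx, 16  (cmp 14,16)
jne top: taken
after sub esi, 19: esi=(-45)-19=-64
after add esi, edx: esi=(-64)+14=-50
After step 35: edx = 14.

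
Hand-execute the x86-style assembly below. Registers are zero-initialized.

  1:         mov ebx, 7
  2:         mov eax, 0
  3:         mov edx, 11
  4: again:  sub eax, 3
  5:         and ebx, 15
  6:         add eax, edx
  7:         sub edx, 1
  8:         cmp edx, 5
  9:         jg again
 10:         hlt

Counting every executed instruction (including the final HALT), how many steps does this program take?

after mov ebx, 7: ebx=7
after mov eax, 0: eax=0
after mov edx, 11: edx=11
after sub eax, 3: eax=0-3=-3
after and ebx, 15: ebx=7&15=7
after add eax, edx: eax=(-3)+11=8
after sub edx, 1: edx=11-1=10
cmp edx, 5  (cmp 10,5)
jg again: taken
after sub eax, 3: eax=8-3=5
after and ebx, 15: ebx=7&15=7
after add eax, edx: eax=5+10=15
after sub edx, 1: edx=10-1=9
cmp edx, 5  (cmp 9,5)
jg again: taken
after sub eax, 3: eax=15-3=12
after and ebx, 15: ebx=7&15=7
after add eax, edx: eax=12+9=21
after sub edx, 1: edx=9-1=8
cmp edx, 5  (cmp 8,5)
jg again: taken
after sub eax, 3: eax=21-3=18
after and ebx, 15: ebx=7&15=7
after add eax, edx: eax=18+8=26
after sub edx, 1: edx=8-1=7
cmp edx, 5  (cmp 7,5)
jg again: taken
after sub eax, 3: eax=26-3=23
after and ebx, 15: ebx=7&15=7
after add eax, edx: eax=23+7=30
after sub edx, 1: edx=7-1=6
cmp edx, 5  (cmp 6,5)
jg again: taken
after sub eax, 3: eax=30-3=27
after and ebx, 15: ebx=7&15=7
after add eax, edx: eax=27+6=33
after sub edx, 1: edx=6-1=5
cmp edx, 5  (cmp 5,5)
jg again: not taken
halt.
Total executed instructions: 40.

40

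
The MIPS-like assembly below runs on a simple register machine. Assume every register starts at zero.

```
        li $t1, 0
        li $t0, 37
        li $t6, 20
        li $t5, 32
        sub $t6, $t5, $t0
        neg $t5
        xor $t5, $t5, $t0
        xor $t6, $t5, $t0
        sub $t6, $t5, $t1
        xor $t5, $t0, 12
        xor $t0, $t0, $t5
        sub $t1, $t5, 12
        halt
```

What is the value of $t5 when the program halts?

after li $t1, 0: $t1=0
after li $t0, 37: $t0=37
after li $t6, 20: $t6=20
after li $t5, 32: $t5=32
after sub $t6, $t5, $t0: $t6=32-37=-5
after neg $t5: $t5=-(32)=-32
after xor $t5, $t5, $t0: $t5=(-32)^37=-59
after xor $t6, $t5, $t0: $t6=(-59)^37=-32
after sub $t6, $t5, $t1: $t6=(-59)-0=-59
after xor $t5, $t0, 12: $t5=37^12=41
after xor $t0, $t0, $t5: $t0=37^41=12
after sub $t1, $t5, 12: $t1=41-12=29
halt.

41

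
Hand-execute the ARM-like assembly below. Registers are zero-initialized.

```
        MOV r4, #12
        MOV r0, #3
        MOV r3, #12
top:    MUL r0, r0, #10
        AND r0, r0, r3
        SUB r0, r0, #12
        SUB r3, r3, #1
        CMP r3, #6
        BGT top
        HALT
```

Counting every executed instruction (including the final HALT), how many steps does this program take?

after MOV r4, #12: r4=12
after MOV r0, #3: r0=3
after MOV r3, #12: r3=12
after MUL r0, r0, #10: r0=3*10=30
after AND r0, r0, r3: r0=30&12=12
after SUB r0, r0, #12: r0=12-12=0
after SUB r3, r3, #1: r3=12-1=11
CMP r3, #6  (cmp 11,6)
BGT top: taken
after MUL r0, r0, #10: r0=0*10=0
after AND r0, r0, r3: r0=0&11=0
after SUB r0, r0, #12: r0=0-12=-12
after SUB r3, r3, #1: r3=11-1=10
CMP r3, #6  (cmp 10,6)
BGT top: taken
after MUL r0, r0, #10: r0=(-12)*10=-120
after AND r0, r0, r3: r0=(-120)&10=8
after SUB r0, r0, #12: r0=8-12=-4
after SUB r3, r3, #1: r3=10-1=9
CMP r3, #6  (cmp 9,6)
BGT top: taken
after MUL r0, r0, #10: r0=(-4)*10=-40
after AND r0, r0, r3: r0=(-40)&9=8
after SUB r0, r0, #12: r0=8-12=-4
after SUB r3, r3, #1: r3=9-1=8
CMP r3, #6  (cmp 8,6)
BGT top: taken
after MUL r0, r0, #10: r0=(-4)*10=-40
after AND r0, r0, r3: r0=(-40)&8=8
after SUB r0, r0, #12: r0=8-12=-4
after SUB r3, r3, #1: r3=8-1=7
CMP r3, #6  (cmp 7,6)
BGT top: taken
after MUL r0, r0, #10: r0=(-4)*10=-40
after AND r0, r0, r3: r0=(-40)&7=0
after SUB r0, r0, #12: r0=0-12=-12
after SUB r3, r3, #1: r3=7-1=6
CMP r3, #6  (cmp 6,6)
BGT top: not taken
halt.
Total executed instructions: 40.

40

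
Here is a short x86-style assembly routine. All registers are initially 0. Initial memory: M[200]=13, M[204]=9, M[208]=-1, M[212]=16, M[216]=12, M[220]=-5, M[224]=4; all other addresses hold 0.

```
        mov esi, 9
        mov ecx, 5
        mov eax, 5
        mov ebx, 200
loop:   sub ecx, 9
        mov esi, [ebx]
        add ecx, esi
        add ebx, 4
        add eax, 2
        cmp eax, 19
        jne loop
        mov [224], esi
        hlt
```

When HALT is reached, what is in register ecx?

esi=9
ecx=5
eax=5
ebx=200
ecx=5-9=-4
esi=M[200]=13
ecx=(-4)+13=9
ebx=200+4=204
eax=5+2=7
cmp eax, 19  (cmp 7,19)
jne loop: taken
ecx=9-9=0
esi=M[204]=9
ecx=0+9=9
ebx=204+4=208
eax=7+2=9
cmp eax, 19  (cmp 9,19)
jne loop: taken
ecx=9-9=0
esi=M[208]=-1
ecx=0+(-1)=-1
ebx=208+4=212
eax=9+2=11
cmp eax, 19  (cmp 11,19)
jne loop: taken
ecx=(-1)-9=-10
esi=M[212]=16
ecx=(-10)+16=6
ebx=212+4=216
eax=11+2=13
cmp eax, 19  (cmp 13,19)
jne loop: taken
ecx=6-9=-3
esi=M[216]=12
ecx=(-3)+12=9
ebx=216+4=220
eax=13+2=15
cmp eax, 19  (cmp 15,19)
jne loop: taken
ecx=9-9=0
esi=M[220]=-5
ecx=0+(-5)=-5
ebx=220+4=224
eax=15+2=17
cmp eax, 19  (cmp 17,19)
jne loop: taken
ecx=(-5)-9=-14
esi=M[224]=4
ecx=(-14)+4=-10
ebx=224+4=228
eax=17+2=19
cmp eax, 19  (cmp 19,19)
jne loop: not taken
mov [224], esi → M[224]=4
halt.

-10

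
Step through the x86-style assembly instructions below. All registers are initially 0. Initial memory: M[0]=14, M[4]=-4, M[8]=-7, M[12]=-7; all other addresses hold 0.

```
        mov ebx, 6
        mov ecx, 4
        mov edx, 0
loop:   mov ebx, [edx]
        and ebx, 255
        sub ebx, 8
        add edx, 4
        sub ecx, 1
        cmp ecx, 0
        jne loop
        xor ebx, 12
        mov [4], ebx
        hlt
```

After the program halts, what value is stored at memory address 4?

after mov ebx, 6: ebx=6
after mov ecx, 4: ecx=4
after mov edx, 0: edx=0
after mov ebx, [edx]: ebx=M[0]=14
after and ebx, 255: ebx=14&255=14
after sub ebx, 8: ebx=14-8=6
after add edx, 4: edx=0+4=4
after sub ecx, 1: ecx=4-1=3
cmp ecx, 0  (cmp 3,0)
jne loop: taken
after mov ebx, [edx]: ebx=M[4]=-4
after and ebx, 255: ebx=(-4)&255=252
after sub ebx, 8: ebx=252-8=244
after add edx, 4: edx=4+4=8
after sub ecx, 1: ecx=3-1=2
cmp ecx, 0  (cmp 2,0)
jne loop: taken
after mov ebx, [edx]: ebx=M[8]=-7
after and ebx, 255: ebx=(-7)&255=249
after sub ebx, 8: ebx=249-8=241
after add edx, 4: edx=8+4=12
after sub ecx, 1: ecx=2-1=1
cmp ecx, 0  (cmp 1,0)
jne loop: taken
after mov ebx, [edx]: ebx=M[12]=-7
after and ebx, 255: ebx=(-7)&255=249
after sub ebx, 8: ebx=249-8=241
after add edx, 4: edx=12+4=16
after sub ecx, 1: ecx=1-1=0
cmp ecx, 0  (cmp 0,0)
jne loop: not taken
after xor ebx, 12: ebx=241^12=253
mov [4], ebx → M[4]=253
halt.

253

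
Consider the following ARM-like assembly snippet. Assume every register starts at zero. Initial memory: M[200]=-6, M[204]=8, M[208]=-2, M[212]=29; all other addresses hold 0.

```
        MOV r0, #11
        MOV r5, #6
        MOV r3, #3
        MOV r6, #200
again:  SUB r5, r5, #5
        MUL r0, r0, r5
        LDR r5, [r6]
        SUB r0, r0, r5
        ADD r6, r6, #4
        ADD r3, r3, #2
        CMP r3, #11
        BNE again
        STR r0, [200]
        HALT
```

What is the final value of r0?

4052

after MOV r0, #11: r0=11
after MOV r5, #6: r5=6
after MOV r3, #3: r3=3
after MOV r6, #200: r6=200
after SUB r5, r5, #5: r5=6-5=1
after MUL r0, r0, r5: r0=11*1=11
after LDR r5, [r6]: r5=M[200]=-6
after SUB r0, r0, r5: r0=11-(-6)=17
after ADD r6, r6, #4: r6=200+4=204
after ADD r3, r3, #2: r3=3+2=5
CMP r3, #11  (cmp 5,11)
BNE again: taken
after SUB r5, r5, #5: r5=(-6)-5=-11
after MUL r0, r0, r5: r0=17*(-11)=-187
after LDR r5, [r6]: r5=M[204]=8
after SUB r0, r0, r5: r0=(-187)-8=-195
after ADD r6, r6, #4: r6=204+4=208
after ADD r3, r3, #2: r3=5+2=7
CMP r3, #11  (cmp 7,11)
BNE again: taken
after SUB r5, r5, #5: r5=8-5=3
after MUL r0, r0, r5: r0=(-195)*3=-585
after LDR r5, [r6]: r5=M[208]=-2
after SUB r0, r0, r5: r0=(-585)-(-2)=-583
after ADD r6, r6, #4: r6=208+4=212
after ADD r3, r3, #2: r3=7+2=9
CMP r3, #11  (cmp 9,11)
BNE again: taken
after SUB r5, r5, #5: r5=(-2)-5=-7
after MUL r0, r0, r5: r0=(-583)*(-7)=4081
after LDR r5, [r6]: r5=M[212]=29
after SUB r0, r0, r5: r0=4081-29=4052
after ADD r6, r6, #4: r6=212+4=216
after ADD r3, r3, #2: r3=9+2=11
CMP r3, #11  (cmp 11,11)
BNE again: not taken
STR r0, [200] → M[200]=4052
halt.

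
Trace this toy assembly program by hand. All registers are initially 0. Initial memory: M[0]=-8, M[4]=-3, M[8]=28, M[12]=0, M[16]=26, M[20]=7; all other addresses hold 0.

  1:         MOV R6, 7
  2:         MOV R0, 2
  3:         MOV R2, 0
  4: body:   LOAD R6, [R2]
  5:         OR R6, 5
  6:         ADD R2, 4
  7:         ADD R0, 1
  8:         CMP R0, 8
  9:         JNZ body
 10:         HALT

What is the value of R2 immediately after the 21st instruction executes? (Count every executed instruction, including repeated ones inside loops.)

12

after MOV R6, 7: R6=7
after MOV R0, 2: R0=2
after MOV R2, 0: R2=0
after LOAD R6, [R2]: R6=M[0]=-8
after OR R6, 5: R6=(-8)|5=-3
after ADD R2, 4: R2=0+4=4
after ADD R0, 1: R0=2+1=3
CMP R0, 8  (cmp 3,8)
JNZ body: taken
after LOAD R6, [R2]: R6=M[4]=-3
after OR R6, 5: R6=(-3)|5=-3
after ADD R2, 4: R2=4+4=8
after ADD R0, 1: R0=3+1=4
CMP R0, 8  (cmp 4,8)
JNZ body: taken
after LOAD R6, [R2]: R6=M[8]=28
after OR R6, 5: R6=28|5=29
after ADD R2, 4: R2=8+4=12
after ADD R0, 1: R0=4+1=5
CMP R0, 8  (cmp 5,8)
JNZ body: taken
After step 21: R2 = 12.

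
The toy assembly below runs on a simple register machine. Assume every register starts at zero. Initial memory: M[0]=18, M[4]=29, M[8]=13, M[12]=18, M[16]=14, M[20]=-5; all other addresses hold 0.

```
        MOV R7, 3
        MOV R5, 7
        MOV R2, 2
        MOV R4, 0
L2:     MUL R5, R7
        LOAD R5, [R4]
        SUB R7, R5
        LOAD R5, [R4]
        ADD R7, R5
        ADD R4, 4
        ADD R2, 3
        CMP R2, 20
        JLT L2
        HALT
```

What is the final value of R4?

MOV R7, 3 → R7=3
MOV R5, 7 → R5=7
MOV R2, 2 → R2=2
MOV R4, 0 → R4=0
MUL R5, R7 → R5=7*3=21
LOAD R5, [R4] → R5=M[0]=18
SUB R7, R5 → R7=3-18=-15
LOAD R5, [R4] → R5=M[0]=18
ADD R7, R5 → R7=(-15)+18=3
ADD R4, 4 → R4=0+4=4
ADD R2, 3 → R2=2+3=5
CMP R2, 20  (cmp 5,20)
JLT L2: taken
MUL R5, R7 → R5=18*3=54
LOAD R5, [R4] → R5=M[4]=29
SUB R7, R5 → R7=3-29=-26
LOAD R5, [R4] → R5=M[4]=29
ADD R7, R5 → R7=(-26)+29=3
ADD R4, 4 → R4=4+4=8
ADD R2, 3 → R2=5+3=8
CMP R2, 20  (cmp 8,20)
JLT L2: taken
MUL R5, R7 → R5=29*3=87
LOAD R5, [R4] → R5=M[8]=13
SUB R7, R5 → R7=3-13=-10
LOAD R5, [R4] → R5=M[8]=13
ADD R7, R5 → R7=(-10)+13=3
ADD R4, 4 → R4=8+4=12
ADD R2, 3 → R2=8+3=11
CMP R2, 20  (cmp 11,20)
JLT L2: taken
MUL R5, R7 → R5=13*3=39
LOAD R5, [R4] → R5=M[12]=18
SUB R7, R5 → R7=3-18=-15
LOAD R5, [R4] → R5=M[12]=18
ADD R7, R5 → R7=(-15)+18=3
ADD R4, 4 → R4=12+4=16
ADD R2, 3 → R2=11+3=14
CMP R2, 20  (cmp 14,20)
JLT L2: taken
MUL R5, R7 → R5=18*3=54
LOAD R5, [R4] → R5=M[16]=14
SUB R7, R5 → R7=3-14=-11
LOAD R5, [R4] → R5=M[16]=14
ADD R7, R5 → R7=(-11)+14=3
ADD R4, 4 → R4=16+4=20
ADD R2, 3 → R2=14+3=17
CMP R2, 20  (cmp 17,20)
JLT L2: taken
MUL R5, R7 → R5=14*3=42
LOAD R5, [R4] → R5=M[20]=-5
SUB R7, R5 → R7=3-(-5)=8
LOAD R5, [R4] → R5=M[20]=-5
ADD R7, R5 → R7=8+(-5)=3
ADD R4, 4 → R4=20+4=24
ADD R2, 3 → R2=17+3=20
CMP R2, 20  (cmp 20,20)
JLT L2: not taken
halt.

24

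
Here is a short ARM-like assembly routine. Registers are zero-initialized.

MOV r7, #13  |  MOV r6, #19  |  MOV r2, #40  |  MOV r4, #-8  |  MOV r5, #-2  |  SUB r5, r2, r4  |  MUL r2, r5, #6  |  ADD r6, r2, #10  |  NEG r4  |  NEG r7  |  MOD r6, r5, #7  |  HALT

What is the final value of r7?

-13

r7=13
r6=19
r2=40
r4=-8
r5=-2
r5=40-(-8)=48
r2=48*6=288
r6=288+10=298
r4=-(-8)=8
r7=-(13)=-13
r6=48%7=6
halt.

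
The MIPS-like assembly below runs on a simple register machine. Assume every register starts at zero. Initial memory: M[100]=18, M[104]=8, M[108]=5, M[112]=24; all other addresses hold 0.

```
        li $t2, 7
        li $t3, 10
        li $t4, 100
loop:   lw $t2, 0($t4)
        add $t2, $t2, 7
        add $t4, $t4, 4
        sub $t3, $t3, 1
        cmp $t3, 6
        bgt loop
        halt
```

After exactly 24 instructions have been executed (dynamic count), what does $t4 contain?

116

li $t2, 7 → $t2=7
li $t3, 10 → $t3=10
li $t4, 100 → $t4=100
lw $t2, 0($t4) → $t2=M[100]=18
add $t2, $t2, 7 → $t2=18+7=25
add $t4, $t4, 4 → $t4=100+4=104
sub $t3, $t3, 1 → $t3=10-1=9
cmp $t3, 6  (cmp 9,6)
bgt loop: taken
lw $t2, 0($t4) → $t2=M[104]=8
add $t2, $t2, 7 → $t2=8+7=15
add $t4, $t4, 4 → $t4=104+4=108
sub $t3, $t3, 1 → $t3=9-1=8
cmp $t3, 6  (cmp 8,6)
bgt loop: taken
lw $t2, 0($t4) → $t2=M[108]=5
add $t2, $t2, 7 → $t2=5+7=12
add $t4, $t4, 4 → $t4=108+4=112
sub $t3, $t3, 1 → $t3=8-1=7
cmp $t3, 6  (cmp 7,6)
bgt loop: taken
lw $t2, 0($t4) → $t2=M[112]=24
add $t2, $t2, 7 → $t2=24+7=31
add $t4, $t4, 4 → $t4=112+4=116
After step 24: $t4 = 116.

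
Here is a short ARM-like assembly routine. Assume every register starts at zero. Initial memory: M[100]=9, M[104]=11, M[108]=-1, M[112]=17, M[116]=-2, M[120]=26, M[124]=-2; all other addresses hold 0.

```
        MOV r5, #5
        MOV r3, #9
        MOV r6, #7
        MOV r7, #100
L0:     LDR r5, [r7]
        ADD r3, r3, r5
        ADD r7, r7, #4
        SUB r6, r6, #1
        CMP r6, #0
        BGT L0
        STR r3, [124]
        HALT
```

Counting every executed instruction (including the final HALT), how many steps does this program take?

48

r5=5
r3=9
r6=7
r7=100
r5=M[100]=9
r3=9+9=18
r7=100+4=104
r6=7-1=6
CMP r6, #0  (cmp 6,0)
BGT L0: taken
r5=M[104]=11
r3=18+11=29
r7=104+4=108
r6=6-1=5
CMP r6, #0  (cmp 5,0)
BGT L0: taken
r5=M[108]=-1
r3=29+(-1)=28
r7=108+4=112
r6=5-1=4
CMP r6, #0  (cmp 4,0)
BGT L0: taken
r5=M[112]=17
r3=28+17=45
r7=112+4=116
r6=4-1=3
CMP r6, #0  (cmp 3,0)
BGT L0: taken
r5=M[116]=-2
r3=45+(-2)=43
r7=116+4=120
r6=3-1=2
CMP r6, #0  (cmp 2,0)
BGT L0: taken
r5=M[120]=26
r3=43+26=69
r7=120+4=124
r6=2-1=1
CMP r6, #0  (cmp 1,0)
BGT L0: taken
r5=M[124]=-2
r3=69+(-2)=67
r7=124+4=128
r6=1-1=0
CMP r6, #0  (cmp 0,0)
BGT L0: not taken
STR r3, [124] → M[124]=67
halt.
Total executed instructions: 48.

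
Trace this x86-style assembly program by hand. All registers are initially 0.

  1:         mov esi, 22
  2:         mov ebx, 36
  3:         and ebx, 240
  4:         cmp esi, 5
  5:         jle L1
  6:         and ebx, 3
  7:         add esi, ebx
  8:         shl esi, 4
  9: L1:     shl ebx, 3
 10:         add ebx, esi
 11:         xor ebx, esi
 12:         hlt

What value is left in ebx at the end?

0

mov esi, 22 → esi=22
mov ebx, 36 → ebx=36
and ebx, 240 → ebx=36&240=32
cmp esi, 5  (cmp 22,5)
jle L1: not taken
and ebx, 3 → ebx=32&3=0
add esi, ebx → esi=22+0=22
shl esi, 4 → esi=22<<4=352
shl ebx, 3 → ebx=0<<3=0
add ebx, esi → ebx=0+352=352
xor ebx, esi → ebx=352^352=0
halt.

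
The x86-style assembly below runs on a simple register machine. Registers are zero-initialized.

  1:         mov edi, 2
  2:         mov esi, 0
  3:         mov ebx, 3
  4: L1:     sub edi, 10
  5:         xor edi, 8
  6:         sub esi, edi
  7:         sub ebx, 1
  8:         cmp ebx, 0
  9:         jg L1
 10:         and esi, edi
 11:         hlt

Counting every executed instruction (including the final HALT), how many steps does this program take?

23

mov edi, 2 → edi=2
mov esi, 0 → esi=0
mov ebx, 3 → ebx=3
sub edi, 10 → edi=2-10=-8
xor edi, 8 → edi=(-8)^8=-16
sub esi, edi → esi=0-(-16)=16
sub ebx, 1 → ebx=3-1=2
cmp ebx, 0  (cmp 2,0)
jg L1: taken
sub edi, 10 → edi=(-16)-10=-26
xor edi, 8 → edi=(-26)^8=-18
sub esi, edi → esi=16-(-18)=34
sub ebx, 1 → ebx=2-1=1
cmp ebx, 0  (cmp 1,0)
jg L1: taken
sub edi, 10 → edi=(-18)-10=-28
xor edi, 8 → edi=(-28)^8=-20
sub esi, edi → esi=34-(-20)=54
sub ebx, 1 → ebx=1-1=0
cmp ebx, 0  (cmp 0,0)
jg L1: not taken
and esi, edi → esi=54&(-20)=36
halt.
Total executed instructions: 23.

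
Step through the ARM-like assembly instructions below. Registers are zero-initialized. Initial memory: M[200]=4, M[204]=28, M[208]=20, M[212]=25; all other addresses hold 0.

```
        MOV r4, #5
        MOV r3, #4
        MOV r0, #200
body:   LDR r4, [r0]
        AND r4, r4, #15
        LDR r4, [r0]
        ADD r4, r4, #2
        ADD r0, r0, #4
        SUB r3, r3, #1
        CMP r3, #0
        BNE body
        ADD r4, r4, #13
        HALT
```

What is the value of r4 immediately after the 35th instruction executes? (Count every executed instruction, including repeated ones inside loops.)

27

r4=5
r3=4
r0=200
r4=M[200]=4
r4=4&15=4
r4=M[200]=4
r4=4+2=6
r0=200+4=204
r3=4-1=3
CMP r3, #0  (cmp 3,0)
BNE body: taken
r4=M[204]=28
r4=28&15=12
r4=M[204]=28
r4=28+2=30
r0=204+4=208
r3=3-1=2
CMP r3, #0  (cmp 2,0)
BNE body: taken
r4=M[208]=20
r4=20&15=4
r4=M[208]=20
r4=20+2=22
r0=208+4=212
r3=2-1=1
CMP r3, #0  (cmp 1,0)
BNE body: taken
r4=M[212]=25
r4=25&15=9
r4=M[212]=25
r4=25+2=27
r0=212+4=216
r3=1-1=0
CMP r3, #0  (cmp 0,0)
BNE body: not taken
After step 35: r4 = 27.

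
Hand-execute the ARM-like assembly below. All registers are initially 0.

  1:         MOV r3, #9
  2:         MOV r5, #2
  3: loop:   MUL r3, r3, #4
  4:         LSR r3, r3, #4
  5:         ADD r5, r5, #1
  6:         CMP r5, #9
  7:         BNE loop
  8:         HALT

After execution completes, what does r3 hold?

r3=9
r5=2
r3=9*4=36
r3=36>>4=2
r5=2+1=3
CMP r5, #9  (cmp 3,9)
BNE loop: taken
r3=2*4=8
r3=8>>4=0
r5=3+1=4
CMP r5, #9  (cmp 4,9)
BNE loop: taken
r3=0*4=0
r3=0>>4=0
r5=4+1=5
CMP r5, #9  (cmp 5,9)
BNE loop: taken
r3=0*4=0
r3=0>>4=0
r5=5+1=6
CMP r5, #9  (cmp 6,9)
BNE loop: taken
r3=0*4=0
r3=0>>4=0
r5=6+1=7
CMP r5, #9  (cmp 7,9)
BNE loop: taken
r3=0*4=0
r3=0>>4=0
r5=7+1=8
CMP r5, #9  (cmp 8,9)
BNE loop: taken
r3=0*4=0
r3=0>>4=0
r5=8+1=9
CMP r5, #9  (cmp 9,9)
BNE loop: not taken
halt.

0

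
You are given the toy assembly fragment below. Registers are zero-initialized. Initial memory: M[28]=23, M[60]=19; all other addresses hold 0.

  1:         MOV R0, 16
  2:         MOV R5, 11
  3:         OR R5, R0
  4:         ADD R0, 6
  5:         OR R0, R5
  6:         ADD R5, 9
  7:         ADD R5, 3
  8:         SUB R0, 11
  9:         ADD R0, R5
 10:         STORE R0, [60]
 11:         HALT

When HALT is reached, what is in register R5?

MOV R0, 16 → R0=16
MOV R5, 11 → R5=11
OR R5, R0 → R5=11|16=27
ADD R0, 6 → R0=16+6=22
OR R0, R5 → R0=22|27=31
ADD R5, 9 → R5=27+9=36
ADD R5, 3 → R5=36+3=39
SUB R0, 11 → R0=31-11=20
ADD R0, R5 → R0=20+39=59
STORE R0, [60] → M[60]=59
halt.

39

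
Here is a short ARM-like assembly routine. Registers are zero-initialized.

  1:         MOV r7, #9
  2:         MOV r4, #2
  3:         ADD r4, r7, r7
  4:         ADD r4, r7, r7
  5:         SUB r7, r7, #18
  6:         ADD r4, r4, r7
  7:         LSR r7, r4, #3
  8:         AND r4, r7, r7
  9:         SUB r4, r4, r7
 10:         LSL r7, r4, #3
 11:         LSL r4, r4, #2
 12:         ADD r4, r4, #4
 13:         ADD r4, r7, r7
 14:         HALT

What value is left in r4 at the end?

MOV r7, #9 → r7=9
MOV r4, #2 → r4=2
ADD r4, r7, r7 → r4=9+9=18
ADD r4, r7, r7 → r4=9+9=18
SUB r7, r7, #18 → r7=9-18=-9
ADD r4, r4, r7 → r4=18+(-9)=9
LSR r7, r4, #3 → r7=9>>3=1
AND r4, r7, r7 → r4=1&1=1
SUB r4, r4, r7 → r4=1-1=0
LSL r7, r4, #3 → r7=0<<3=0
LSL r4, r4, #2 → r4=0<<2=0
ADD r4, r4, #4 → r4=0+4=4
ADD r4, r7, r7 → r4=0+0=0
halt.

0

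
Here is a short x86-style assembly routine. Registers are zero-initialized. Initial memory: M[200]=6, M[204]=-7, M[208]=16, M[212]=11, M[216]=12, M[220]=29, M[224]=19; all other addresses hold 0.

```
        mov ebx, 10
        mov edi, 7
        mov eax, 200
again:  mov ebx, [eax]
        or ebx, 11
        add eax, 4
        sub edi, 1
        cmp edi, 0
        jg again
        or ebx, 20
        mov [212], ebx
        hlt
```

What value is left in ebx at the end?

31

after mov ebx, 10: ebx=10
after mov edi, 7: edi=7
after mov eax, 200: eax=200
after mov ebx, [eax]: ebx=M[200]=6
after or ebx, 11: ebx=6|11=15
after add eax, 4: eax=200+4=204
after sub edi, 1: edi=7-1=6
cmp edi, 0  (cmp 6,0)
jg again: taken
after mov ebx, [eax]: ebx=M[204]=-7
after or ebx, 11: ebx=(-7)|11=-5
after add eax, 4: eax=204+4=208
after sub edi, 1: edi=6-1=5
cmp edi, 0  (cmp 5,0)
jg again: taken
after mov ebx, [eax]: ebx=M[208]=16
after or ebx, 11: ebx=16|11=27
after add eax, 4: eax=208+4=212
after sub edi, 1: edi=5-1=4
cmp edi, 0  (cmp 4,0)
jg again: taken
after mov ebx, [eax]: ebx=M[212]=11
after or ebx, 11: ebx=11|11=11
after add eax, 4: eax=212+4=216
after sub edi, 1: edi=4-1=3
cmp edi, 0  (cmp 3,0)
jg again: taken
after mov ebx, [eax]: ebx=M[216]=12
after or ebx, 11: ebx=12|11=15
after add eax, 4: eax=216+4=220
after sub edi, 1: edi=3-1=2
cmp edi, 0  (cmp 2,0)
jg again: taken
after mov ebx, [eax]: ebx=M[220]=29
after or ebx, 11: ebx=29|11=31
after add eax, 4: eax=220+4=224
after sub edi, 1: edi=2-1=1
cmp edi, 0  (cmp 1,0)
jg again: taken
after mov ebx, [eax]: ebx=M[224]=19
after or ebx, 11: ebx=19|11=27
after add eax, 4: eax=224+4=228
after sub edi, 1: edi=1-1=0
cmp edi, 0  (cmp 0,0)
jg again: not taken
after or ebx, 20: ebx=27|20=31
mov [212], ebx → M[212]=31
halt.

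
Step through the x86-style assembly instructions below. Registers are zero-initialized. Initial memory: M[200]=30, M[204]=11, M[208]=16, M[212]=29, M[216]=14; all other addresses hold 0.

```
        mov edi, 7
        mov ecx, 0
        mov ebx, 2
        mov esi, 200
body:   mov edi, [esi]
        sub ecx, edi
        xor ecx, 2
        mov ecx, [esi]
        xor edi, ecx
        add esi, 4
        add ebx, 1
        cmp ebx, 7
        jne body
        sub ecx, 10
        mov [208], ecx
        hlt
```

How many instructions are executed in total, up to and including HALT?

after mov edi, 7: edi=7
after mov ecx, 0: ecx=0
after mov ebx, 2: ebx=2
after mov esi, 200: esi=200
after mov edi, [esi]: edi=M[200]=30
after sub ecx, edi: ecx=0-30=-30
after xor ecx, 2: ecx=(-30)^2=-32
after mov ecx, [esi]: ecx=M[200]=30
after xor edi, ecx: edi=30^30=0
after add esi, 4: esi=200+4=204
after add ebx, 1: ebx=2+1=3
cmp ebx, 7  (cmp 3,7)
jne body: taken
after mov edi, [esi]: edi=M[204]=11
after sub ecx, edi: ecx=30-11=19
after xor ecx, 2: ecx=19^2=17
after mov ecx, [esi]: ecx=M[204]=11
after xor edi, ecx: edi=11^11=0
after add esi, 4: esi=204+4=208
after add ebx, 1: ebx=3+1=4
cmp ebx, 7  (cmp 4,7)
jne body: taken
after mov edi, [esi]: edi=M[208]=16
after sub ecx, edi: ecx=11-16=-5
after xor ecx, 2: ecx=(-5)^2=-7
after mov ecx, [esi]: ecx=M[208]=16
after xor edi, ecx: edi=16^16=0
after add esi, 4: esi=208+4=212
after add ebx, 1: ebx=4+1=5
cmp ebx, 7  (cmp 5,7)
jne body: taken
after mov edi, [esi]: edi=M[212]=29
after sub ecx, edi: ecx=16-29=-13
after xor ecx, 2: ecx=(-13)^2=-15
after mov ecx, [esi]: ecx=M[212]=29
after xor edi, ecx: edi=29^29=0
after add esi, 4: esi=212+4=216
after add ebx, 1: ebx=5+1=6
cmp ebx, 7  (cmp 6,7)
jne body: taken
after mov edi, [esi]: edi=M[216]=14
after sub ecx, edi: ecx=29-14=15
after xor ecx, 2: ecx=15^2=13
after mov ecx, [esi]: ecx=M[216]=14
after xor edi, ecx: edi=14^14=0
after add esi, 4: esi=216+4=220
after add ebx, 1: ebx=6+1=7
cmp ebx, 7  (cmp 7,7)
jne body: not taken
after sub ecx, 10: ecx=14-10=4
mov [208], ecx → M[208]=4
halt.
Total executed instructions: 52.

52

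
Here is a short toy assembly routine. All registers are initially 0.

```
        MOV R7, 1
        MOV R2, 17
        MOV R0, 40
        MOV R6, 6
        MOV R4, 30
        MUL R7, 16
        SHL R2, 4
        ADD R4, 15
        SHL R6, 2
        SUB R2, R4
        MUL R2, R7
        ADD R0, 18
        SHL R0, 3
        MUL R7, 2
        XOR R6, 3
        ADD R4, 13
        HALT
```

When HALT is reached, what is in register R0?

after MOV R7, 1: R7=1
after MOV R2, 17: R2=17
after MOV R0, 40: R0=40
after MOV R6, 6: R6=6
after MOV R4, 30: R4=30
after MUL R7, 16: R7=1*16=16
after SHL R2, 4: R2=17<<4=272
after ADD R4, 15: R4=30+15=45
after SHL R6, 2: R6=6<<2=24
after SUB R2, R4: R2=272-45=227
after MUL R2, R7: R2=227*16=3632
after ADD R0, 18: R0=40+18=58
after SHL R0, 3: R0=58<<3=464
after MUL R7, 2: R7=16*2=32
after XOR R6, 3: R6=24^3=27
after ADD R4, 13: R4=45+13=58
halt.

464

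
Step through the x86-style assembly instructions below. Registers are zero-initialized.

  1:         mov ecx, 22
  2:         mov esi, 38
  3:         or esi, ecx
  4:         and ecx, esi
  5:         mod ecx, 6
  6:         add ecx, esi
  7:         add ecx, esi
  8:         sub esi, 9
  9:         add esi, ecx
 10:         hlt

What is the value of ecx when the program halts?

after mov ecx, 22: ecx=22
after mov esi, 38: esi=38
after or esi, ecx: esi=38|22=54
after and ecx, esi: ecx=22&54=22
after mod ecx, 6: ecx=22%6=4
after add ecx, esi: ecx=4+54=58
after add ecx, esi: ecx=58+54=112
after sub esi, 9: esi=54-9=45
after add esi, ecx: esi=45+112=157
halt.

112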